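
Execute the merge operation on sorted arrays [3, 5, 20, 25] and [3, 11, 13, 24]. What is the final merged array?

Merging process:

Compare 3 vs 3: take 3 from left. Merged: [3]
Compare 5 vs 3: take 3 from right. Merged: [3, 3]
Compare 5 vs 11: take 5 from left. Merged: [3, 3, 5]
Compare 20 vs 11: take 11 from right. Merged: [3, 3, 5, 11]
Compare 20 vs 13: take 13 from right. Merged: [3, 3, 5, 11, 13]
Compare 20 vs 24: take 20 from left. Merged: [3, 3, 5, 11, 13, 20]
Compare 25 vs 24: take 24 from right. Merged: [3, 3, 5, 11, 13, 20, 24]
Append remaining from left: [25]. Merged: [3, 3, 5, 11, 13, 20, 24, 25]

Final merged array: [3, 3, 5, 11, 13, 20, 24, 25]
Total comparisons: 7

The merged array is [3, 3, 5, 11, 13, 20, 24, 25], requiring 7 comparisons. The merge step runs in O(n) time where n is the total number of elements.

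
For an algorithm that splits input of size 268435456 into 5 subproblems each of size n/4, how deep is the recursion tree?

For divide and conquer with division factor 4:

Problem sizes at each level:
Level 0: 268435456
Level 1: 67108864
Level 2: 16777216
Level 3: 4194304
Level 4: 1048576
Level 5: 262144
Level 6: 65536
Level 7: 16384
Level 8: 4096
Level 9: 1024
Level 10: 256
Level 11: 64
Level 12: 16
Level 13: 4
Level 14: 1

The root is level 0 and the size-1 base case is level 14 (the tree spans levels 0 through 14, i.e. 15 levels counting the root), so the depth is the number of divisions: log_4(268435456) = 14

The recursion tree depth is log_4(268435456) = 14. At each level, the problem size is divided by 4, so it takes 14 divisions to reduce to a base case of size 1. The algorithm makes 5 recursive calls at each level.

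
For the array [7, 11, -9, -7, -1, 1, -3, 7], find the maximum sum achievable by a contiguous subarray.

Using Kadane's algorithm on [7, 11, -9, -7, -1, 1, -3, 7]:

Scanning through the array:
Position 1 (value 11): max_ending_here = 18, max_so_far = 18
Position 2 (value -9): max_ending_here = 9, max_so_far = 18
Position 3 (value -7): max_ending_here = 2, max_so_far = 18
Position 4 (value -1): max_ending_here = 1, max_so_far = 18
Position 5 (value 1): max_ending_here = 2, max_so_far = 18
Position 6 (value -3): max_ending_here = -1, max_so_far = 18
Position 7 (value 7): max_ending_here = 7, max_so_far = 18

Maximum subarray: [7, 11]
Maximum sum: 18

The maximum subarray is [7, 11] with sum 18. This subarray runs from index 0 to index 1.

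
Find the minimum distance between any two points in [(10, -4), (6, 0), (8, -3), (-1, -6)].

Computing all pairwise distances among 4 points:

d((10, -4), (6, 0)) = 5.6569
d((10, -4), (8, -3)) = 2.2361 <-- minimum
d((10, -4), (-1, -6)) = 11.1803
d((6, 0), (8, -3)) = 3.6056
d((6, 0), (-1, -6)) = 9.2195
d((8, -3), (-1, -6)) = 9.4868

Closest pair: (10, -4) and (8, -3) with distance 2.2361

The closest pair is (10, -4) and (8, -3) with Euclidean distance 2.2361. For 4 points, brute-force pairwise comparison is shown above. For large n, the divide-and-conquer algorithm (sort by x, recurse on halves, check the dividing strip) achieves O(n log n).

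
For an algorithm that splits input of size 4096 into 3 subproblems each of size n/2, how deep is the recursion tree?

For divide and conquer with division factor 2:

Problem sizes at each level:
Level 0: 4096
Level 1: 2048
Level 2: 1024
Level 3: 512
Level 4: 256
Level 5: 128
Level 6: 64
Level 7: 32
Level 8: 16
Level 9: 8
Level 10: 4
Level 11: 2
Level 12: 1

The root is level 0 and the size-1 base case is level 12 (the tree spans levels 0 through 12, i.e. 13 levels counting the root), so the depth is the number of divisions: log_2(4096) = 12

The recursion tree depth is log_2(4096) = 12. At each level, the problem size is divided by 2, so it takes 12 divisions to reduce to a base case of size 1. The algorithm makes 3 recursive calls at each level.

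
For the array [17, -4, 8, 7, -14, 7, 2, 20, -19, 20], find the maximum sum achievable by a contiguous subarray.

Using Kadane's algorithm on [17, -4, 8, 7, -14, 7, 2, 20, -19, 20]:

Scanning through the array:
Position 1 (value -4): max_ending_here = 13, max_so_far = 17
Position 2 (value 8): max_ending_here = 21, max_so_far = 21
Position 3 (value 7): max_ending_here = 28, max_so_far = 28
Position 4 (value -14): max_ending_here = 14, max_so_far = 28
Position 5 (value 7): max_ending_here = 21, max_so_far = 28
Position 6 (value 2): max_ending_here = 23, max_so_far = 28
Position 7 (value 20): max_ending_here = 43, max_so_far = 43
Position 8 (value -19): max_ending_here = 24, max_so_far = 43
Position 9 (value 20): max_ending_here = 44, max_so_far = 44

Maximum subarray: [17, -4, 8, 7, -14, 7, 2, 20, -19, 20]
Maximum sum: 44

The maximum subarray is [17, -4, 8, 7, -14, 7, 2, 20, -19, 20] with sum 44. This subarray runs from index 0 to index 9.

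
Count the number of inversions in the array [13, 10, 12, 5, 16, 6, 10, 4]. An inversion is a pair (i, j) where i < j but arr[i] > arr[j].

Finding inversions in [13, 10, 12, 5, 16, 6, 10, 4]:

(0, 1): arr[0]=13 > arr[1]=10
(0, 2): arr[0]=13 > arr[2]=12
(0, 3): arr[0]=13 > arr[3]=5
(0, 5): arr[0]=13 > arr[5]=6
(0, 6): arr[0]=13 > arr[6]=10
(0, 7): arr[0]=13 > arr[7]=4
(1, 3): arr[1]=10 > arr[3]=5
(1, 5): arr[1]=10 > arr[5]=6
(1, 7): arr[1]=10 > arr[7]=4
(2, 3): arr[2]=12 > arr[3]=5
(2, 5): arr[2]=12 > arr[5]=6
(2, 6): arr[2]=12 > arr[6]=10
(2, 7): arr[2]=12 > arr[7]=4
(3, 7): arr[3]=5 > arr[7]=4
(4, 5): arr[4]=16 > arr[5]=6
(4, 6): arr[4]=16 > arr[6]=10
(4, 7): arr[4]=16 > arr[7]=4
(5, 7): arr[5]=6 > arr[7]=4
(6, 7): arr[6]=10 > arr[7]=4

Total inversions: 19

The array has 19 inversion(s): (0,1), (0,2), (0,3), (0,5), (0,6), (0,7), (1,3), (1,5), (1,7), (2,3), (2,5), (2,6), (2,7), (3,7), (4,5), (4,6), (4,7), (5,7), (6,7). Each pair (i,j) satisfies i < j and arr[i] > arr[j].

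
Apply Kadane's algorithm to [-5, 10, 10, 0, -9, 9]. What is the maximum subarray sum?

Using Kadane's algorithm on [-5, 10, 10, 0, -9, 9]:

Scanning through the array:
Position 1 (value 10): max_ending_here = 10, max_so_far = 10
Position 2 (value 10): max_ending_here = 20, max_so_far = 20
Position 3 (value 0): max_ending_here = 20, max_so_far = 20
Position 4 (value -9): max_ending_here = 11, max_so_far = 20
Position 5 (value 9): max_ending_here = 20, max_so_far = 20

Maximum subarray: [10, 10]
Maximum sum: 20

The maximum subarray is [10, 10] with sum 20. This subarray runs from index 1 to index 2.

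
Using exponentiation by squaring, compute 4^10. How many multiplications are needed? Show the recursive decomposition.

Computing 4^10 by squaring (build up from 4^1; each line after the first costs one multiplication):

4^1 = 4
4^2 = (4^1)^2 = 4^2 = 16
4^4 = (4^2)^2 = 16^2 = 256
4^5 = 4 * 4^4 = 4 * 256 = 1024
4^10 = (4^5)^2 = 1024^2 = 1048576

Result: 1048576
Multiplications needed: 4 (4 lines after 4^1)

4^10 = 1048576. Using exponentiation by squaring, this requires 4 multiplications. The key idea: if the exponent is even, square the half-power; if odd, multiply by the base once.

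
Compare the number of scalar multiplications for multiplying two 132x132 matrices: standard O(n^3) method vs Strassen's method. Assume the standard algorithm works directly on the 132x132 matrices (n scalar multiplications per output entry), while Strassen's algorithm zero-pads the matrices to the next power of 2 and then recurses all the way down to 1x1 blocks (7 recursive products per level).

Matrix multiplication for 132x132 matrices:

Strassen's algorithm requires power-of-2 dimensions. Pad 132x132 to 256x256 (next power of 2).

Standard algorithm: 132^3 = 2299968 multiplications
Strassen's algorithm: 7^(log2(256)) = 7^8 = 5764801 multiplications
Difference: 2299968 - 5764801 = -3464833 (Strassen uses MORE here due to padding overhead — for small or just-over-power-of-2 n, padding can outweigh the per-level savings)

Standard: 2299968 multiplications (132^3). Strassen: 5764801 multiplications (7^8, after padding to 256x256). Strassen reduces 8 recursive multiplications to 7 at each level.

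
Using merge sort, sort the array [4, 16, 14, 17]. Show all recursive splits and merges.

Merge sort trace:

Split: [4, 16, 14, 17] -> [4, 16] and [14, 17]
  Split: [4, 16] -> [4] and [16]
  Merge: [4] + [16] -> [4, 16]
  Split: [14, 17] -> [14] and [17]
  Merge: [14] + [17] -> [14, 17]
Merge: [4, 16] + [14, 17] -> [4, 14, 16, 17]

Final sorted array: [4, 14, 16, 17]

The merge sort proceeds by recursively splitting the array and merging sorted halves.
After all merges, the sorted array is [4, 14, 16, 17].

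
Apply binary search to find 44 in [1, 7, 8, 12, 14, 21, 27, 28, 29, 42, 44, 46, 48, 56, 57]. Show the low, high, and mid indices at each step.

Binary search for 44 in [1, 7, 8, 12, 14, 21, 27, 28, 29, 42, 44, 46, 48, 56, 57]:

lo=0, hi=14, mid=7, arr[mid]=28 -> 28 < 44, search right half
lo=8, hi=14, mid=11, arr[mid]=46 -> 46 > 44, search left half
lo=8, hi=10, mid=9, arr[mid]=42 -> 42 < 44, search right half
lo=10, hi=10, mid=10, arr[mid]=44 -> Found target at index 10!

Binary search finds 44 at index 10 after 4 comparisons. The search repeatedly halves the search space by comparing with the middle element.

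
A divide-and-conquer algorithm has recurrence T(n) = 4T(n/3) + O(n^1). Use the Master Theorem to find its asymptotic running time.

Master Theorem for T(n) = 4T(n/3) + O(n^1):

a = 4, b = 3, c = 1
log_b(a) = log_3(4) = 1.2619

Case 1: c = 1 < log_3(4) = 1.2619
T(n) = O(n^(log_3 4))

For T(n) = 4T(n/3) + O(n^1): log_3(4) = 1.2619. This is Case 1 of the Master Theorem (c < log_b(a), work dominated by leaves), giving O(n^(log_3 4)).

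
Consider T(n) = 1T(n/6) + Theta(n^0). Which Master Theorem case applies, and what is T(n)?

Master Theorem for T(n) = 1T(n/6) + O(n^0):

a = 1, b = 6, c = 0
log_b(a) = log_6(1) = 0.0000

Case 2: c = 0 = log_6(1) = 0.0000
T(n) = O(n^0 log n) = O(log n)

For T(n) = 1T(n/6) + O(n^0): log_6(1) = 0.0000. This is Case 2 of the Master Theorem (c = log_b(a), equal work at all levels), giving O(log n).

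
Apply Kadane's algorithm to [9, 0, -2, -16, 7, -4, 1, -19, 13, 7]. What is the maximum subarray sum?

Using Kadane's algorithm on [9, 0, -2, -16, 7, -4, 1, -19, 13, 7]:

Scanning through the array:
Position 1 (value 0): max_ending_here = 9, max_so_far = 9
Position 2 (value -2): max_ending_here = 7, max_so_far = 9
Position 3 (value -16): max_ending_here = -9, max_so_far = 9
Position 4 (value 7): max_ending_here = 7, max_so_far = 9
Position 5 (value -4): max_ending_here = 3, max_so_far = 9
Position 6 (value 1): max_ending_here = 4, max_so_far = 9
Position 7 (value -19): max_ending_here = -15, max_so_far = 9
Position 8 (value 13): max_ending_here = 13, max_so_far = 13
Position 9 (value 7): max_ending_here = 20, max_so_far = 20

Maximum subarray: [13, 7]
Maximum sum: 20

The maximum subarray is [13, 7] with sum 20. This subarray runs from index 8 to index 9.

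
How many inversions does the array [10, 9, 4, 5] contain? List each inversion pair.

Finding inversions in [10, 9, 4, 5]:

(0, 1): arr[0]=10 > arr[1]=9
(0, 2): arr[0]=10 > arr[2]=4
(0, 3): arr[0]=10 > arr[3]=5
(1, 2): arr[1]=9 > arr[2]=4
(1, 3): arr[1]=9 > arr[3]=5

Total inversions: 5

The array has 5 inversion(s): (0,1), (0,2), (0,3), (1,2), (1,3). Each pair (i,j) satisfies i < j and arr[i] > arr[j].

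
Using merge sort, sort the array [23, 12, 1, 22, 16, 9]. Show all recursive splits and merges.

Merge sort trace:

Split: [23, 12, 1, 22, 16, 9] -> [23, 12, 1] and [22, 16, 9]
  Split: [23, 12, 1] -> [23] and [12, 1]
    Split: [12, 1] -> [12] and [1]
    Merge: [12] + [1] -> [1, 12]
  Merge: [23] + [1, 12] -> [1, 12, 23]
  Split: [22, 16, 9] -> [22] and [16, 9]
    Split: [16, 9] -> [16] and [9]
    Merge: [16] + [9] -> [9, 16]
  Merge: [22] + [9, 16] -> [9, 16, 22]
Merge: [1, 12, 23] + [9, 16, 22] -> [1, 9, 12, 16, 22, 23]

Final sorted array: [1, 9, 12, 16, 22, 23]

The merge sort proceeds by recursively splitting the array and merging sorted halves.
After all merges, the sorted array is [1, 9, 12, 16, 22, 23].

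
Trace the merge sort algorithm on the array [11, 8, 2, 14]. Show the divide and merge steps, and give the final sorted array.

Merge sort trace:

Split: [11, 8, 2, 14] -> [11, 8] and [2, 14]
  Split: [11, 8] -> [11] and [8]
  Merge: [11] + [8] -> [8, 11]
  Split: [2, 14] -> [2] and [14]
  Merge: [2] + [14] -> [2, 14]
Merge: [8, 11] + [2, 14] -> [2, 8, 11, 14]

Final sorted array: [2, 8, 11, 14]

The merge sort proceeds by recursively splitting the array and merging sorted halves.
After all merges, the sorted array is [2, 8, 11, 14].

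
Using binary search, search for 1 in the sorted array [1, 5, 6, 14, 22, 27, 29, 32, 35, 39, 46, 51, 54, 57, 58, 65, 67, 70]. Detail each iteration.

Binary search for 1 in [1, 5, 6, 14, 22, 27, 29, 32, 35, 39, 46, 51, 54, 57, 58, 65, 67, 70]:

lo=0, hi=17, mid=8, arr[mid]=35 -> 35 > 1, search left half
lo=0, hi=7, mid=3, arr[mid]=14 -> 14 > 1, search left half
lo=0, hi=2, mid=1, arr[mid]=5 -> 5 > 1, search left half
lo=0, hi=0, mid=0, arr[mid]=1 -> Found target at index 0!

Binary search finds 1 at index 0 after 4 comparisons. The search repeatedly halves the search space by comparing with the middle element.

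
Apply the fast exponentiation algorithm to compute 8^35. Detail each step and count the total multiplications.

Computing 8^35 by squaring (build up from 8^1; each line after the first costs one multiplication):

8^1 = 8
8^2 = (8^1)^2 = 8^2 = 64
8^4 = (8^2)^2 = 64^2 = 4096
8^8 = (8^4)^2 = 4096^2 = 16777216
8^16 = (8^8)^2 = 16777216^2 = 281474976710656
8^17 = 8 * 8^16 = 8 * 281474976710656 = 2251799813685248
8^34 = (8^17)^2 = 2251799813685248^2 = 5070602400912917605986812821504
8^35 = 8 * 8^34 = 8 * 5070602400912917605986812821504 = 40564819207303340847894502572032

Result: 40564819207303340847894502572032
Multiplications needed: 7 (7 lines after 8^1)

8^35 = 40564819207303340847894502572032. Using exponentiation by squaring, this requires 7 multiplications. The key idea: if the exponent is even, square the half-power; if odd, multiply by the base once.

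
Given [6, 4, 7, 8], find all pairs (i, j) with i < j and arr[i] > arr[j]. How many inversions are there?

Finding inversions in [6, 4, 7, 8]:

(0, 1): arr[0]=6 > arr[1]=4

Total inversions: 1

The array has 1 inversion(s): (0,1). Each pair (i,j) satisfies i < j and arr[i] > arr[j].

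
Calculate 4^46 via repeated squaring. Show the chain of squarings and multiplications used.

Computing 4^46 by squaring (build up from 4^1; each line after the first costs one multiplication):

4^1 = 4
4^2 = (4^1)^2 = 4^2 = 16
4^4 = (4^2)^2 = 16^2 = 256
4^5 = 4 * 4^4 = 4 * 256 = 1024
4^10 = (4^5)^2 = 1024^2 = 1048576
4^11 = 4 * 4^10 = 4 * 1048576 = 4194304
4^22 = (4^11)^2 = 4194304^2 = 17592186044416
4^23 = 4 * 4^22 = 4 * 17592186044416 = 70368744177664
4^46 = (4^23)^2 = 70368744177664^2 = 4951760157141521099596496896

Result: 4951760157141521099596496896
Multiplications needed: 8 (8 lines after 4^1)

4^46 = 4951760157141521099596496896. Using exponentiation by squaring, this requires 8 multiplications. The key idea: if the exponent is even, square the half-power; if odd, multiply by the base once.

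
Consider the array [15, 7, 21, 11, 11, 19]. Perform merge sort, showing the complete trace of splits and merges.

Merge sort trace:

Split: [15, 7, 21, 11, 11, 19] -> [15, 7, 21] and [11, 11, 19]
  Split: [15, 7, 21] -> [15] and [7, 21]
    Split: [7, 21] -> [7] and [21]
    Merge: [7] + [21] -> [7, 21]
  Merge: [15] + [7, 21] -> [7, 15, 21]
  Split: [11, 11, 19] -> [11] and [11, 19]
    Split: [11, 19] -> [11] and [19]
    Merge: [11] + [19] -> [11, 19]
  Merge: [11] + [11, 19] -> [11, 11, 19]
Merge: [7, 15, 21] + [11, 11, 19] -> [7, 11, 11, 15, 19, 21]

Final sorted array: [7, 11, 11, 15, 19, 21]

The merge sort proceeds by recursively splitting the array and merging sorted halves.
After all merges, the sorted array is [7, 11, 11, 15, 19, 21].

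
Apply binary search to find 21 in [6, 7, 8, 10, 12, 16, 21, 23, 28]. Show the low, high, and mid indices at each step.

Binary search for 21 in [6, 7, 8, 10, 12, 16, 21, 23, 28]:

lo=0, hi=8, mid=4, arr[mid]=12 -> 12 < 21, search right half
lo=5, hi=8, mid=6, arr[mid]=21 -> Found target at index 6!

Binary search finds 21 at index 6 after 2 comparisons. The search repeatedly halves the search space by comparing with the middle element.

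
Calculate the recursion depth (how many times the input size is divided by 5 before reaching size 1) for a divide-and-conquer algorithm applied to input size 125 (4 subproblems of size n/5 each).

For divide and conquer with division factor 5:

Problem sizes at each level:
Level 0: 125
Level 1: 25
Level 2: 5
Level 3: 1

The root is level 0 and the size-1 base case is level 3 (the tree spans levels 0 through 3, i.e. 4 levels counting the root), so the depth is the number of divisions: log_5(125) = 3

The recursion tree depth is log_5(125) = 3. At each level, the problem size is divided by 5, so it takes 3 divisions to reduce to a base case of size 1. The algorithm makes 4 recursive calls at each level.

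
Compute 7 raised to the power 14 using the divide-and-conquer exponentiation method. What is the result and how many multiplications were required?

Computing 7^14 by squaring (build up from 7^1; each line after the first costs one multiplication):

7^1 = 7
7^2 = (7^1)^2 = 7^2 = 49
7^3 = 7 * 7^2 = 7 * 49 = 343
7^6 = (7^3)^2 = 343^2 = 117649
7^7 = 7 * 7^6 = 7 * 117649 = 823543
7^14 = (7^7)^2 = 823543^2 = 678223072849

Result: 678223072849
Multiplications needed: 5 (5 lines after 7^1)

7^14 = 678223072849. Using exponentiation by squaring, this requires 5 multiplications. The key idea: if the exponent is even, square the half-power; if odd, multiply by the base once.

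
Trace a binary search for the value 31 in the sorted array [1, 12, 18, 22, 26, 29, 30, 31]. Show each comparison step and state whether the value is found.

Binary search for 31 in [1, 12, 18, 22, 26, 29, 30, 31]:

lo=0, hi=7, mid=3, arr[mid]=22 -> 22 < 31, search right half
lo=4, hi=7, mid=5, arr[mid]=29 -> 29 < 31, search right half
lo=6, hi=7, mid=6, arr[mid]=30 -> 30 < 31, search right half
lo=7, hi=7, mid=7, arr[mid]=31 -> Found target at index 7!

Binary search finds 31 at index 7 after 4 comparisons. The search repeatedly halves the search space by comparing with the middle element.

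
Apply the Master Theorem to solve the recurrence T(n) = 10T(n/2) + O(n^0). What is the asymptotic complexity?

Master Theorem for T(n) = 10T(n/2) + O(n^0):

a = 10, b = 2, c = 0
log_b(a) = log_2(10) = 3.3219

Case 1: c = 0 < log_2(10) = 3.3219
T(n) = O(n^(log_2 10))

For T(n) = 10T(n/2) + O(n^0): log_2(10) = 3.3219. This is Case 1 of the Master Theorem (c < log_b(a), work dominated by leaves), giving O(n^(log_2 10)).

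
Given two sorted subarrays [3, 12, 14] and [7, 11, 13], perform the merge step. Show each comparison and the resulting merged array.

Merging process:

Compare 3 vs 7: take 3 from left. Merged: [3]
Compare 12 vs 7: take 7 from right. Merged: [3, 7]
Compare 12 vs 11: take 11 from right. Merged: [3, 7, 11]
Compare 12 vs 13: take 12 from left. Merged: [3, 7, 11, 12]
Compare 14 vs 13: take 13 from right. Merged: [3, 7, 11, 12, 13]
Append remaining from left: [14]. Merged: [3, 7, 11, 12, 13, 14]

Final merged array: [3, 7, 11, 12, 13, 14]
Total comparisons: 5

The merged array is [3, 7, 11, 12, 13, 14], requiring 5 comparisons. The merge step runs in O(n) time where n is the total number of elements.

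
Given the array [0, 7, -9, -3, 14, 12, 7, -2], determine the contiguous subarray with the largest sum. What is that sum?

Using Kadane's algorithm on [0, 7, -9, -3, 14, 12, 7, -2]:

Scanning through the array:
Position 1 (value 7): max_ending_here = 7, max_so_far = 7
Position 2 (value -9): max_ending_here = -2, max_so_far = 7
Position 3 (value -3): max_ending_here = -3, max_so_far = 7
Position 4 (value 14): max_ending_here = 14, max_so_far = 14
Position 5 (value 12): max_ending_here = 26, max_so_far = 26
Position 6 (value 7): max_ending_here = 33, max_so_far = 33
Position 7 (value -2): max_ending_here = 31, max_so_far = 33

Maximum subarray: [14, 12, 7]
Maximum sum: 33

The maximum subarray is [14, 12, 7] with sum 33. This subarray runs from index 4 to index 6.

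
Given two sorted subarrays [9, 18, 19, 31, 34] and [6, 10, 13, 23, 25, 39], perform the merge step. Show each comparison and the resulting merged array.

Merging process:

Compare 9 vs 6: take 6 from right. Merged: [6]
Compare 9 vs 10: take 9 from left. Merged: [6, 9]
Compare 18 vs 10: take 10 from right. Merged: [6, 9, 10]
Compare 18 vs 13: take 13 from right. Merged: [6, 9, 10, 13]
Compare 18 vs 23: take 18 from left. Merged: [6, 9, 10, 13, 18]
Compare 19 vs 23: take 19 from left. Merged: [6, 9, 10, 13, 18, 19]
Compare 31 vs 23: take 23 from right. Merged: [6, 9, 10, 13, 18, 19, 23]
Compare 31 vs 25: take 25 from right. Merged: [6, 9, 10, 13, 18, 19, 23, 25]
Compare 31 vs 39: take 31 from left. Merged: [6, 9, 10, 13, 18, 19, 23, 25, 31]
Compare 34 vs 39: take 34 from left. Merged: [6, 9, 10, 13, 18, 19, 23, 25, 31, 34]
Append remaining from right: [39]. Merged: [6, 9, 10, 13, 18, 19, 23, 25, 31, 34, 39]

Final merged array: [6, 9, 10, 13, 18, 19, 23, 25, 31, 34, 39]
Total comparisons: 10

The merged array is [6, 9, 10, 13, 18, 19, 23, 25, 31, 34, 39], requiring 10 comparisons. The merge step runs in O(n) time where n is the total number of elements.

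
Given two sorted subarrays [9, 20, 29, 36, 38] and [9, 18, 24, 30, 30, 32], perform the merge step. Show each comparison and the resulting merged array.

Merging process:

Compare 9 vs 9: take 9 from left. Merged: [9]
Compare 20 vs 9: take 9 from right. Merged: [9, 9]
Compare 20 vs 18: take 18 from right. Merged: [9, 9, 18]
Compare 20 vs 24: take 20 from left. Merged: [9, 9, 18, 20]
Compare 29 vs 24: take 24 from right. Merged: [9, 9, 18, 20, 24]
Compare 29 vs 30: take 29 from left. Merged: [9, 9, 18, 20, 24, 29]
Compare 36 vs 30: take 30 from right. Merged: [9, 9, 18, 20, 24, 29, 30]
Compare 36 vs 30: take 30 from right. Merged: [9, 9, 18, 20, 24, 29, 30, 30]
Compare 36 vs 32: take 32 from right. Merged: [9, 9, 18, 20, 24, 29, 30, 30, 32]
Append remaining from left: [36, 38]. Merged: [9, 9, 18, 20, 24, 29, 30, 30, 32, 36, 38]

Final merged array: [9, 9, 18, 20, 24, 29, 30, 30, 32, 36, 38]
Total comparisons: 9

The merged array is [9, 9, 18, 20, 24, 29, 30, 30, 32, 36, 38], requiring 9 comparisons. The merge step runs in O(n) time where n is the total number of elements.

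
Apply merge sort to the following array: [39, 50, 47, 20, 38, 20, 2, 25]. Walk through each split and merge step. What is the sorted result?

Merge sort trace:

Split: [39, 50, 47, 20, 38, 20, 2, 25] -> [39, 50, 47, 20] and [38, 20, 2, 25]
  Split: [39, 50, 47, 20] -> [39, 50] and [47, 20]
    Split: [39, 50] -> [39] and [50]
    Merge: [39] + [50] -> [39, 50]
    Split: [47, 20] -> [47] and [20]
    Merge: [47] + [20] -> [20, 47]
  Merge: [39, 50] + [20, 47] -> [20, 39, 47, 50]
  Split: [38, 20, 2, 25] -> [38, 20] and [2, 25]
    Split: [38, 20] -> [38] and [20]
    Merge: [38] + [20] -> [20, 38]
    Split: [2, 25] -> [2] and [25]
    Merge: [2] + [25] -> [2, 25]
  Merge: [20, 38] + [2, 25] -> [2, 20, 25, 38]
Merge: [20, 39, 47, 50] + [2, 20, 25, 38] -> [2, 20, 20, 25, 38, 39, 47, 50]

Final sorted array: [2, 20, 20, 25, 38, 39, 47, 50]

The merge sort proceeds by recursively splitting the array and merging sorted halves.
After all merges, the sorted array is [2, 20, 20, 25, 38, 39, 47, 50].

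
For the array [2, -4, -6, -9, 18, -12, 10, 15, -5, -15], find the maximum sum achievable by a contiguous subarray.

Using Kadane's algorithm on [2, -4, -6, -9, 18, -12, 10, 15, -5, -15]:

Scanning through the array:
Position 1 (value -4): max_ending_here = -2, max_so_far = 2
Position 2 (value -6): max_ending_here = -6, max_so_far = 2
Position 3 (value -9): max_ending_here = -9, max_so_far = 2
Position 4 (value 18): max_ending_here = 18, max_so_far = 18
Position 5 (value -12): max_ending_here = 6, max_so_far = 18
Position 6 (value 10): max_ending_here = 16, max_so_far = 18
Position 7 (value 15): max_ending_here = 31, max_so_far = 31
Position 8 (value -5): max_ending_here = 26, max_so_far = 31
Position 9 (value -15): max_ending_here = 11, max_so_far = 31

Maximum subarray: [18, -12, 10, 15]
Maximum sum: 31

The maximum subarray is [18, -12, 10, 15] with sum 31. This subarray runs from index 4 to index 7.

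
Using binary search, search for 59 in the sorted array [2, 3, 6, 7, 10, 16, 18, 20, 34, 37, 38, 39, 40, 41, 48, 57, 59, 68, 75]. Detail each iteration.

Binary search for 59 in [2, 3, 6, 7, 10, 16, 18, 20, 34, 37, 38, 39, 40, 41, 48, 57, 59, 68, 75]:

lo=0, hi=18, mid=9, arr[mid]=37 -> 37 < 59, search right half
lo=10, hi=18, mid=14, arr[mid]=48 -> 48 < 59, search right half
lo=15, hi=18, mid=16, arr[mid]=59 -> Found target at index 16!

Binary search finds 59 at index 16 after 3 comparisons. The search repeatedly halves the search space by comparing with the middle element.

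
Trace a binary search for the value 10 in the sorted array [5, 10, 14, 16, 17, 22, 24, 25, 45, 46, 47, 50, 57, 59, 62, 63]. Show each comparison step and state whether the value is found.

Binary search for 10 in [5, 10, 14, 16, 17, 22, 24, 25, 45, 46, 47, 50, 57, 59, 62, 63]:

lo=0, hi=15, mid=7, arr[mid]=25 -> 25 > 10, search left half
lo=0, hi=6, mid=3, arr[mid]=16 -> 16 > 10, search left half
lo=0, hi=2, mid=1, arr[mid]=10 -> Found target at index 1!

Binary search finds 10 at index 1 after 3 comparisons. The search repeatedly halves the search space by comparing with the middle element.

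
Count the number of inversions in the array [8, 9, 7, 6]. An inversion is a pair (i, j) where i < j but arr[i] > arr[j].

Finding inversions in [8, 9, 7, 6]:

(0, 2): arr[0]=8 > arr[2]=7
(0, 3): arr[0]=8 > arr[3]=6
(1, 2): arr[1]=9 > arr[2]=7
(1, 3): arr[1]=9 > arr[3]=6
(2, 3): arr[2]=7 > arr[3]=6

Total inversions: 5

The array has 5 inversion(s): (0,2), (0,3), (1,2), (1,3), (2,3). Each pair (i,j) satisfies i < j and arr[i] > arr[j].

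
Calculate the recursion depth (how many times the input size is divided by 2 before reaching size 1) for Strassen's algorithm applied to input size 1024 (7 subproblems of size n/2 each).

For divide and conquer with division factor 2:

Problem sizes at each level:
Level 0: 1024
Level 1: 512
Level 2: 256
Level 3: 128
Level 4: 64
Level 5: 32
Level 6: 16
Level 7: 8
Level 8: 4
Level 9: 2
Level 10: 1

The root is level 0 and the size-1 base case is level 10 (the tree spans levels 0 through 10, i.e. 11 levels counting the root), so the depth is the number of divisions: log_2(1024) = 10

The recursion tree depth is log_2(1024) = 10. At each level, the problem size is divided by 2, so it takes 10 divisions to reduce to a base case of size 1. The algorithm makes 7 recursive calls at each level.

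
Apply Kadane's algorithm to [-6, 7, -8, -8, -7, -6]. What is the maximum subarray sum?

Using Kadane's algorithm on [-6, 7, -8, -8, -7, -6]:

Scanning through the array:
Position 1 (value 7): max_ending_here = 7, max_so_far = 7
Position 2 (value -8): max_ending_here = -1, max_so_far = 7
Position 3 (value -8): max_ending_here = -8, max_so_far = 7
Position 4 (value -7): max_ending_here = -7, max_so_far = 7
Position 5 (value -6): max_ending_here = -6, max_so_far = 7

Maximum subarray: [7]
Maximum sum: 7

The maximum subarray is [7] with sum 7. This subarray runs from index 1 to index 1.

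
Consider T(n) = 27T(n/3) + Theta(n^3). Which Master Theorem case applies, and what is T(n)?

Master Theorem for T(n) = 27T(n/3) + O(n^3):

a = 27, b = 3, c = 3
log_b(a) = log_3(27) = 3.0000

Case 2: c = 3 = log_3(27) = 3.0000
T(n) = O(n^3 log n) = O(n^3 log n)

For T(n) = 27T(n/3) + O(n^3): log_3(27) = 3.0000. This is Case 2 of the Master Theorem (c = log_b(a), equal work at all levels), giving O(n^3 log n).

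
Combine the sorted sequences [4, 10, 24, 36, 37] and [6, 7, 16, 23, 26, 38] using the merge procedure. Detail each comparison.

Merging process:

Compare 4 vs 6: take 4 from left. Merged: [4]
Compare 10 vs 6: take 6 from right. Merged: [4, 6]
Compare 10 vs 7: take 7 from right. Merged: [4, 6, 7]
Compare 10 vs 16: take 10 from left. Merged: [4, 6, 7, 10]
Compare 24 vs 16: take 16 from right. Merged: [4, 6, 7, 10, 16]
Compare 24 vs 23: take 23 from right. Merged: [4, 6, 7, 10, 16, 23]
Compare 24 vs 26: take 24 from left. Merged: [4, 6, 7, 10, 16, 23, 24]
Compare 36 vs 26: take 26 from right. Merged: [4, 6, 7, 10, 16, 23, 24, 26]
Compare 36 vs 38: take 36 from left. Merged: [4, 6, 7, 10, 16, 23, 24, 26, 36]
Compare 37 vs 38: take 37 from left. Merged: [4, 6, 7, 10, 16, 23, 24, 26, 36, 37]
Append remaining from right: [38]. Merged: [4, 6, 7, 10, 16, 23, 24, 26, 36, 37, 38]

Final merged array: [4, 6, 7, 10, 16, 23, 24, 26, 36, 37, 38]
Total comparisons: 10

The merged array is [4, 6, 7, 10, 16, 23, 24, 26, 36, 37, 38], requiring 10 comparisons. The merge step runs in O(n) time where n is the total number of elements.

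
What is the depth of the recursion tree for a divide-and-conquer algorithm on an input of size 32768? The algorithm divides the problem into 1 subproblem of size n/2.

For divide and conquer with division factor 2:

Problem sizes at each level:
Level 0: 32768
Level 1: 16384
Level 2: 8192
Level 3: 4096
Level 4: 2048
Level 5: 1024
Level 6: 512
Level 7: 256
Level 8: 128
Level 9: 64
Level 10: 32
Level 11: 16
Level 12: 8
Level 13: 4
Level 14: 2
Level 15: 1

The root is level 0 and the size-1 base case is level 15 (the tree spans levels 0 through 15, i.e. 16 levels counting the root), so the depth is the number of divisions: log_2(32768) = 15

The recursion tree depth is log_2(32768) = 15. At each level, the problem size is divided by 2, so it takes 15 divisions to reduce to a base case of size 1. The algorithm makes 1 recursive call at each level.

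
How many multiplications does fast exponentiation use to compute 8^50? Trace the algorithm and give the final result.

Computing 8^50 by squaring (build up from 8^1; each line after the first costs one multiplication):

8^1 = 8
8^2 = (8^1)^2 = 8^2 = 64
8^3 = 8 * 8^2 = 8 * 64 = 512
8^6 = (8^3)^2 = 512^2 = 262144
8^12 = (8^6)^2 = 262144^2 = 68719476736
8^24 = (8^12)^2 = 68719476736^2 = 4722366482869645213696
8^25 = 8 * 8^24 = 8 * 4722366482869645213696 = 37778931862957161709568
8^50 = (8^25)^2 = 37778931862957161709568^2 = 1427247692705959881058285969449495136382746624

Result: 1427247692705959881058285969449495136382746624
Multiplications needed: 7 (7 lines after 8^1)

8^50 = 1427247692705959881058285969449495136382746624. Using exponentiation by squaring, this requires 7 multiplications. The key idea: if the exponent is even, square the half-power; if odd, multiply by the base once.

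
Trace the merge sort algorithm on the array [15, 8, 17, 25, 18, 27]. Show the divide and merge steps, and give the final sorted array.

Merge sort trace:

Split: [15, 8, 17, 25, 18, 27] -> [15, 8, 17] and [25, 18, 27]
  Split: [15, 8, 17] -> [15] and [8, 17]
    Split: [8, 17] -> [8] and [17]
    Merge: [8] + [17] -> [8, 17]
  Merge: [15] + [8, 17] -> [8, 15, 17]
  Split: [25, 18, 27] -> [25] and [18, 27]
    Split: [18, 27] -> [18] and [27]
    Merge: [18] + [27] -> [18, 27]
  Merge: [25] + [18, 27] -> [18, 25, 27]
Merge: [8, 15, 17] + [18, 25, 27] -> [8, 15, 17, 18, 25, 27]

Final sorted array: [8, 15, 17, 18, 25, 27]

The merge sort proceeds by recursively splitting the array and merging sorted halves.
After all merges, the sorted array is [8, 15, 17, 18, 25, 27].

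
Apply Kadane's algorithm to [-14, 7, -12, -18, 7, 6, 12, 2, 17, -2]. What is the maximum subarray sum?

Using Kadane's algorithm on [-14, 7, -12, -18, 7, 6, 12, 2, 17, -2]:

Scanning through the array:
Position 1 (value 7): max_ending_here = 7, max_so_far = 7
Position 2 (value -12): max_ending_here = -5, max_so_far = 7
Position 3 (value -18): max_ending_here = -18, max_so_far = 7
Position 4 (value 7): max_ending_here = 7, max_so_far = 7
Position 5 (value 6): max_ending_here = 13, max_so_far = 13
Position 6 (value 12): max_ending_here = 25, max_so_far = 25
Position 7 (value 2): max_ending_here = 27, max_so_far = 27
Position 8 (value 17): max_ending_here = 44, max_so_far = 44
Position 9 (value -2): max_ending_here = 42, max_so_far = 44

Maximum subarray: [7, 6, 12, 2, 17]
Maximum sum: 44

The maximum subarray is [7, 6, 12, 2, 17] with sum 44. This subarray runs from index 4 to index 8.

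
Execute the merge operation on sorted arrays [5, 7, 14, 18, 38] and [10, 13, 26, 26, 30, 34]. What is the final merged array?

Merging process:

Compare 5 vs 10: take 5 from left. Merged: [5]
Compare 7 vs 10: take 7 from left. Merged: [5, 7]
Compare 14 vs 10: take 10 from right. Merged: [5, 7, 10]
Compare 14 vs 13: take 13 from right. Merged: [5, 7, 10, 13]
Compare 14 vs 26: take 14 from left. Merged: [5, 7, 10, 13, 14]
Compare 18 vs 26: take 18 from left. Merged: [5, 7, 10, 13, 14, 18]
Compare 38 vs 26: take 26 from right. Merged: [5, 7, 10, 13, 14, 18, 26]
Compare 38 vs 26: take 26 from right. Merged: [5, 7, 10, 13, 14, 18, 26, 26]
Compare 38 vs 30: take 30 from right. Merged: [5, 7, 10, 13, 14, 18, 26, 26, 30]
Compare 38 vs 34: take 34 from right. Merged: [5, 7, 10, 13, 14, 18, 26, 26, 30, 34]
Append remaining from left: [38]. Merged: [5, 7, 10, 13, 14, 18, 26, 26, 30, 34, 38]

Final merged array: [5, 7, 10, 13, 14, 18, 26, 26, 30, 34, 38]
Total comparisons: 10

The merged array is [5, 7, 10, 13, 14, 18, 26, 26, 30, 34, 38], requiring 10 comparisons. The merge step runs in O(n) time where n is the total number of elements.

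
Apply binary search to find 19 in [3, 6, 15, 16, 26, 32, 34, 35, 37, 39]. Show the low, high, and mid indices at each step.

Binary search for 19 in [3, 6, 15, 16, 26, 32, 34, 35, 37, 39]:

lo=0, hi=9, mid=4, arr[mid]=26 -> 26 > 19, search left half
lo=0, hi=3, mid=1, arr[mid]=6 -> 6 < 19, search right half
lo=2, hi=3, mid=2, arr[mid]=15 -> 15 < 19, search right half
lo=3, hi=3, mid=3, arr[mid]=16 -> 16 < 19, search right half
lo=4 > hi=3, target 19 not found

Binary search determines that 19 is not in the array after 4 comparisons. The search space was exhausted without finding the target.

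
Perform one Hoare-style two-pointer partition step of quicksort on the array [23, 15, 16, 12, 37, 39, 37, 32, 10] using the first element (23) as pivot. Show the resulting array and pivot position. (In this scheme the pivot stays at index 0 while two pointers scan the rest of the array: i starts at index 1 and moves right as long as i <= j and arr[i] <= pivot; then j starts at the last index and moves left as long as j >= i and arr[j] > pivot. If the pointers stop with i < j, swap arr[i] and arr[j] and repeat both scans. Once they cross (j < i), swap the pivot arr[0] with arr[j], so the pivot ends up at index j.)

Hoare-style two-pointer partition with pivot = 23:

Initial array: [23, 15, 16, 12, 37, 39, 37, 32, 10]

Pointers start at i = 1, j = 8.
i stops at index 4 (arr[4]=37 > 23), j stops at index 8 (arr[8]=10 <= 23): swap arr[4] and arr[8], array becomes [23, 15, 16, 12, 10, 39, 37, 32, 37]
i ends at 5, j ends at 4: the pointers have crossed (j < i), so scanning stops.

Swap pivot arr[0] with arr[4] to place pivot at position 4: [10, 15, 16, 12, 23, 39, 37, 32, 37]
Pivot position: 4

After partitioning with pivot 23, the array becomes [10, 15, 16, 12, 23, 39, 37, 32, 37]. The pivot is placed at index 4. All elements to the left of the pivot are <= 23, and all elements to the right are > 23.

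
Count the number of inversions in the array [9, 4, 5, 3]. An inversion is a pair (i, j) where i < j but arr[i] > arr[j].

Finding inversions in [9, 4, 5, 3]:

(0, 1): arr[0]=9 > arr[1]=4
(0, 2): arr[0]=9 > arr[2]=5
(0, 3): arr[0]=9 > arr[3]=3
(1, 3): arr[1]=4 > arr[3]=3
(2, 3): arr[2]=5 > arr[3]=3

Total inversions: 5

The array has 5 inversion(s): (0,1), (0,2), (0,3), (1,3), (2,3). Each pair (i,j) satisfies i < j and arr[i] > arr[j].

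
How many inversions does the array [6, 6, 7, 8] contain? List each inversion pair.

Finding inversions in [6, 6, 7, 8]:


Total inversions: 0

The array has 0 inversions. It is already sorted.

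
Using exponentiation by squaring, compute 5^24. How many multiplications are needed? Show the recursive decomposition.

Computing 5^24 by squaring (build up from 5^1; each line after the first costs one multiplication):

5^1 = 5
5^2 = (5^1)^2 = 5^2 = 25
5^3 = 5 * 5^2 = 5 * 25 = 125
5^6 = (5^3)^2 = 125^2 = 15625
5^12 = (5^6)^2 = 15625^2 = 244140625
5^24 = (5^12)^2 = 244140625^2 = 59604644775390625

Result: 59604644775390625
Multiplications needed: 5 (5 lines after 5^1)

5^24 = 59604644775390625. Using exponentiation by squaring, this requires 5 multiplications. The key idea: if the exponent is even, square the half-power; if odd, multiply by the base once.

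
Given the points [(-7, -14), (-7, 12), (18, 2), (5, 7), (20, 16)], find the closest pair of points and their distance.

Computing all pairwise distances among 5 points:

d((-7, -14), (-7, 12)) = 26.0
d((-7, -14), (18, 2)) = 29.6816
d((-7, -14), (5, 7)) = 24.1868
d((-7, -14), (20, 16)) = 40.3609
d((-7, 12), (18, 2)) = 26.9258
d((-7, 12), (5, 7)) = 13.0 <-- minimum
d((-7, 12), (20, 16)) = 27.2947
d((18, 2), (5, 7)) = 13.9284
d((18, 2), (20, 16)) = 14.1421
d((5, 7), (20, 16)) = 17.4929

Closest pair: (-7, 12) and (5, 7) with distance 13.0

The closest pair is (-7, 12) and (5, 7) with Euclidean distance 13.0. For 5 points, brute-force pairwise comparison is shown above. For large n, the divide-and-conquer algorithm (sort by x, recurse on halves, check the dividing strip) achieves O(n log n).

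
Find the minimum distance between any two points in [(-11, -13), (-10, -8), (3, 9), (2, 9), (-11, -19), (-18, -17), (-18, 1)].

Computing all pairwise distances among 7 points:

d((-11, -13), (-10, -8)) = 5.099
d((-11, -13), (3, 9)) = 26.0768
d((-11, -13), (2, 9)) = 25.5539
d((-11, -13), (-11, -19)) = 6.0
d((-11, -13), (-18, -17)) = 8.0623
d((-11, -13), (-18, 1)) = 15.6525
d((-10, -8), (3, 9)) = 21.4009
d((-10, -8), (2, 9)) = 20.8087
d((-10, -8), (-11, -19)) = 11.0454
d((-10, -8), (-18, -17)) = 12.0416
d((-10, -8), (-18, 1)) = 12.0416
d((3, 9), (2, 9)) = 1.0 <-- minimum
d((3, 9), (-11, -19)) = 31.305
d((3, 9), (-18, -17)) = 33.4215
d((3, 9), (-18, 1)) = 22.4722
d((2, 9), (-11, -19)) = 30.8707
d((2, 9), (-18, -17)) = 32.8024
d((2, 9), (-18, 1)) = 21.5407
d((-11, -19), (-18, -17)) = 7.2801
d((-11, -19), (-18, 1)) = 21.1896
d((-18, -17), (-18, 1)) = 18.0

Closest pair: (3, 9) and (2, 9) with distance 1.0

The closest pair is (3, 9) and (2, 9) with Euclidean distance 1.0. For 7 points, brute-force pairwise comparison is shown above. For large n, the divide-and-conquer algorithm (sort by x, recurse on halves, check the dividing strip) achieves O(n log n).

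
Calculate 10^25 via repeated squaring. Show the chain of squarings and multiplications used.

Computing 10^25 by squaring (build up from 10^1; each line after the first costs one multiplication):

10^1 = 10
10^2 = (10^1)^2 = 10^2 = 100
10^3 = 10 * 10^2 = 10 * 100 = 1000
10^6 = (10^3)^2 = 1000^2 = 1000000
10^12 = (10^6)^2 = 1000000^2 = 1000000000000
10^24 = (10^12)^2 = 1000000000000^2 = 1000000000000000000000000
10^25 = 10 * 10^24 = 10 * 1000000000000000000000000 = 10000000000000000000000000

Result: 10000000000000000000000000
Multiplications needed: 6 (6 lines after 10^1)

10^25 = 10000000000000000000000000. Using exponentiation by squaring, this requires 6 multiplications. The key idea: if the exponent is even, square the half-power; if odd, multiply by the base once.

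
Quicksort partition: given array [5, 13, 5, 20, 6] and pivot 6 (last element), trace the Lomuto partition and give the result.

Lomuto partition with pivot = 6:

Initial array: [5, 13, 5, 20, 6]

arr[0]=5 <= 6: swap with position 0, array becomes [5, 13, 5, 20, 6]
arr[1]=13 > 6: no swap
arr[2]=5 <= 6: swap with position 1, array becomes [5, 5, 13, 20, 6]
arr[3]=20 > 6: no swap

Place pivot at position 2: [5, 5, 6, 20, 13]
Pivot position: 2

After partitioning with pivot 6, the array becomes [5, 5, 6, 20, 13]. The pivot is placed at index 2. All elements to the left of the pivot are <= 6, and all elements to the right are > 6.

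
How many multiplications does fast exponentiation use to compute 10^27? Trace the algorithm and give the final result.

Computing 10^27 by squaring (build up from 10^1; each line after the first costs one multiplication):

10^1 = 10
10^2 = (10^1)^2 = 10^2 = 100
10^3 = 10 * 10^2 = 10 * 100 = 1000
10^6 = (10^3)^2 = 1000^2 = 1000000
10^12 = (10^6)^2 = 1000000^2 = 1000000000000
10^13 = 10 * 10^12 = 10 * 1000000000000 = 10000000000000
10^26 = (10^13)^2 = 10000000000000^2 = 100000000000000000000000000
10^27 = 10 * 10^26 = 10 * 100000000000000000000000000 = 1000000000000000000000000000

Result: 1000000000000000000000000000
Multiplications needed: 7 (7 lines after 10^1)

10^27 = 1000000000000000000000000000. Using exponentiation by squaring, this requires 7 multiplications. The key idea: if the exponent is even, square the half-power; if odd, multiply by the base once.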